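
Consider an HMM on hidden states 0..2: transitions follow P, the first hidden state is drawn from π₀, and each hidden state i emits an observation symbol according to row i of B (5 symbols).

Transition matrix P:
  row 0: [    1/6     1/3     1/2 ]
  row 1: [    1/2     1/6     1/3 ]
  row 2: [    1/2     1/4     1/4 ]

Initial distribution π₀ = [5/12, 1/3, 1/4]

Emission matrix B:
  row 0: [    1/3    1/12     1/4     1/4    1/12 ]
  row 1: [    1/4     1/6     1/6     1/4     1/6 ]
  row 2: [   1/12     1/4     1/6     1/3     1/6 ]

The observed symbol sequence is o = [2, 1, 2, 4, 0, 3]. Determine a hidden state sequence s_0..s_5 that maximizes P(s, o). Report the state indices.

path = [0, 2, 0, 2, 0, 2]

t=0: δ = [1.042e-01, 5.556e-02, 4.167e-02]  (obs o_0=2)
t=1: δ = [2.315e-03, 5.787e-03, 1.302e-02]  ψ = [1, 0, 0]  (obs o_1=1)
t=2: δ = [1.628e-03, 5.425e-04, 5.425e-04]  ψ = [2, 2, 2]  (obs o_2=2)
t=3: δ = [2.261e-05, 9.042e-05, 1.356e-04]  ψ = [0, 0, 0]  (obs o_3=4)
t=4: δ = [2.261e-05, 8.477e-06, 2.826e-06]  ψ = [2, 2, 2]  (obs o_4=0)
t=5: δ = [1.060e-06, 1.884e-06, 3.768e-06]  ψ = [1, 0, 0]  (obs o_5=3)
backtrack: best end state = 2; path = [0, 2, 0, 2, 0, 2]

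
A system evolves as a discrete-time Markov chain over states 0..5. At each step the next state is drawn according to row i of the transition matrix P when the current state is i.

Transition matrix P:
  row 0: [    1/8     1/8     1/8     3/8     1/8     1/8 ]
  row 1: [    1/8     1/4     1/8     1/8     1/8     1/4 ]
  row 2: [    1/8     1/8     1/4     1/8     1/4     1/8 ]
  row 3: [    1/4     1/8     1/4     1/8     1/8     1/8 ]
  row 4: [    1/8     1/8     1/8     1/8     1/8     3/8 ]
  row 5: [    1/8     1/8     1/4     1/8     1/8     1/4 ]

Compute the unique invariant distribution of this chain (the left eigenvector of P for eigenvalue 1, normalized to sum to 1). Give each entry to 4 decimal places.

π = [0.1452, 0.1429, 0.1953, 0.1613, 0.1494, 0.2060]

Balance equations π_j = Σ_i π_i·P[i][j]:
  π_0 = 1/8·π_0 + 1/8·π_1 + 1/8·π_2 + 1/4·π_3 + 1/8·π_4 + 1/8·π_5
  π_1 = 1/8·π_0 + 1/4·π_1 + 1/8·π_2 + 1/8·π_3 + 1/8·π_4 + 1/8·π_5
  π_2 = 1/8·π_0 + 1/8·π_1 + 1/4·π_2 + 1/4·π_3 + 1/8·π_4 + 1/4·π_5
  π_3 = 3/8·π_0 + 1/8·π_1 + 1/8·π_2 + 1/8·π_3 + 1/8·π_4 + 1/8·π_5
  π_4 = 1/8·π_0 + 1/8·π_1 + 1/4·π_2 + 1/8·π_3 + 1/8·π_4 + 1/8·π_5
  normalize: π_0 + π_1 + π_2 + π_3 + π_4 + π_5 = 1
Solving the linear system gives exactly π = [9/62, 1/7, 551/2821, 5/31, 843/5642, 83/403].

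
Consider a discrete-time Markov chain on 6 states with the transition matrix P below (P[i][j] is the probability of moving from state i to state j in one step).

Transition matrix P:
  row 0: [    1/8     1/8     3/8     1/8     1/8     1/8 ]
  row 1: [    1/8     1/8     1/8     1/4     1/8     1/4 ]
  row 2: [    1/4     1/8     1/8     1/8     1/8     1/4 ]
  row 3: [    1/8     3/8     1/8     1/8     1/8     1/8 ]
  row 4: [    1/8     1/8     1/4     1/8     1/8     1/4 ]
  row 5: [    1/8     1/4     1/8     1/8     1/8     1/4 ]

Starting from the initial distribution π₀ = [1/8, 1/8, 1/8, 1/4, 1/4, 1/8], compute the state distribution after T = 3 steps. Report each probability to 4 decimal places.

π = [0.1470, 0.1895, 0.1777, 0.1482, 0.1250, 0.2126]

t=0: π = [0.1250, 0.1250, 0.1250, 0.2500, 0.2500, 0.1250]
t=1: π = [0.1406, 0.2031, 0.1875, 0.1406, 0.1250, 0.2031]
t=2: π = [0.1484, 0.1855, 0.1758, 0.1504, 0.1250, 0.2148]
t=3: π = [0.1470, 0.1895, 0.1777, 0.1482, 0.1250, 0.2126]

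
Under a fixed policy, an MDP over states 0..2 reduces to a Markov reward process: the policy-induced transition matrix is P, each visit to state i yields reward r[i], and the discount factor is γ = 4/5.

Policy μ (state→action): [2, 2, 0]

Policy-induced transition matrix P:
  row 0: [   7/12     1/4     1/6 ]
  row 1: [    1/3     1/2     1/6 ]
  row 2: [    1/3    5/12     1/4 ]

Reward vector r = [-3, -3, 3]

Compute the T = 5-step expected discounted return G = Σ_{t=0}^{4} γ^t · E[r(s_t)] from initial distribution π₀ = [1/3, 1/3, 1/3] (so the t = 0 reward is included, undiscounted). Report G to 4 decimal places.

G = -5.4436

t=0: π = [0.3333, 0.3333, 0.3333], E[r] = -1.0000, γ^t·E[r] = -1.000000, running G = -1.000000
t=1: π = [0.4167, 0.3889, 0.1944], E[r] = -1.8333, γ^t·E[r] = -1.466667, running G = -2.466667
t=2: π = [0.4375, 0.3796, 0.1829], E[r] = -1.9028, γ^t·E[r] = -1.217778, running G = -3.684444
t=3: π = [0.4427, 0.3754, 0.1819], E[r] = -1.9086, γ^t·E[r] = -0.977185, running G = -4.661630
t=4: π = [0.4440, 0.3742, 0.1818], E[r] = -1.9090, γ^t·E[r] = -0.781946, running G = -5.443575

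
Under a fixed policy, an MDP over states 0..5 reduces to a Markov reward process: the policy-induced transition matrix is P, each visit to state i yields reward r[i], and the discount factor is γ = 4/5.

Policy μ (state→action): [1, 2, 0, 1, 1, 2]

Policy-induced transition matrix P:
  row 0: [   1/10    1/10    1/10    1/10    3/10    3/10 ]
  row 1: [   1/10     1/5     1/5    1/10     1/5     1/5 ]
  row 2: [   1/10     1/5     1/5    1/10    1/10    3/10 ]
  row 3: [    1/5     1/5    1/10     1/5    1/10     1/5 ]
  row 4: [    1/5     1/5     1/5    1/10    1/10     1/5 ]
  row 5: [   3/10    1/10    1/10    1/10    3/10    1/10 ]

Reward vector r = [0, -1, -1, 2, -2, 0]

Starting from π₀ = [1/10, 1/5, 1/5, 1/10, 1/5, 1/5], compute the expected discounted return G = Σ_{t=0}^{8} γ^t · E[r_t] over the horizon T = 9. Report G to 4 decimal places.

t=0: π = [0.1000, 0.2000, 0.2000, 0.1000, 0.2000, 0.2000], E[r] = -0.6000, γ^t·E[r] = -0.600000, running G = -0.600000
t=1: π = [0.1700, 0.1700, 0.1600, 0.1100, 0.1800, 0.2100], E[r] = -0.4700, γ^t·E[r] = -0.376000, running G = -0.976000
t=2: π = [0.1710, 0.1620, 0.1510, 0.1110, 0.1930, 0.2120], E[r] = -0.4770, γ^t·E[r] = -0.305280, running G = -1.281280
t=3: π = [0.1728, 0.1617, 0.1506, 0.1111, 0.1928, 0.2110], E[r] = -0.4757, γ^t·E[r] = -0.243558, running G = -1.524838
t=4: π = [0.1726, 0.1616, 0.1505, 0.1111, 0.1929, 0.2112], E[r] = -0.4758, γ^t·E[r] = -0.194875, running G = -1.719714
t=5: π = [0.1727, 0.1616, 0.1505, 0.1111, 0.1929, 0.2112], E[r] = -0.4758, γ^t·E[r] = -0.155896, running G = -1.875610
t=6: π = [0.1726, 0.1616, 0.1505, 0.1111, 0.1929, 0.2112], E[r] = -0.4758, γ^t·E[r] = -0.124717, running G = -2.000327
t=7: π = [0.1726, 0.1616, 0.1505, 0.1111, 0.1929, 0.2112], E[r] = -0.4758, γ^t·E[r] = -0.099774, running G = -2.100100
t=8: π = [0.1726, 0.1616, 0.1505, 0.1111, 0.1929, 0.2112], E[r] = -0.4758, γ^t·E[r] = -0.079819, running G = -2.179919

G = -2.1799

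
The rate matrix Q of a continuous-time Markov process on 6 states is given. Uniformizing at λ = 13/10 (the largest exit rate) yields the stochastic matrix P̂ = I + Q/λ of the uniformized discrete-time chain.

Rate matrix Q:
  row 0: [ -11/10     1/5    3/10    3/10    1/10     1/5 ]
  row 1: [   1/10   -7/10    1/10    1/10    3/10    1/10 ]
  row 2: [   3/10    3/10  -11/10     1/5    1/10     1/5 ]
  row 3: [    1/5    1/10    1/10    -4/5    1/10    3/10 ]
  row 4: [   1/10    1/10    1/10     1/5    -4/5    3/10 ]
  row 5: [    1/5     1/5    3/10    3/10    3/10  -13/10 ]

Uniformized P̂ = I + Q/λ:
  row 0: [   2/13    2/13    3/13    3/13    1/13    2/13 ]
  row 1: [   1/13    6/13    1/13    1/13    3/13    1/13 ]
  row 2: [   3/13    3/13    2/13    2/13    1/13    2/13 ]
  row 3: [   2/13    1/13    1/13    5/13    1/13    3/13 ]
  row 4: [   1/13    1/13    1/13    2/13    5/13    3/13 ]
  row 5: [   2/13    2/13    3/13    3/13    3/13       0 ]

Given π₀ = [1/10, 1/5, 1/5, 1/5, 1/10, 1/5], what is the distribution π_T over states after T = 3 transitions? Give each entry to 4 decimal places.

π = [0.1346, 0.1954, 0.1304, 0.2080, 0.1859, 0.1458]

t=0: π = [0.1000, 0.2000, 0.2000, 0.2000, 0.1000, 0.2000]
t=1: π = [0.1462, 0.2077, 0.1385, 0.2077, 0.1692, 0.1308]
t=2: π = [0.1355, 0.1994, 0.1302, 0.2071, 0.1811, 0.1467]
t=3: π = [0.1346, 0.1954, 0.1304, 0.2080, 0.1859, 0.1458]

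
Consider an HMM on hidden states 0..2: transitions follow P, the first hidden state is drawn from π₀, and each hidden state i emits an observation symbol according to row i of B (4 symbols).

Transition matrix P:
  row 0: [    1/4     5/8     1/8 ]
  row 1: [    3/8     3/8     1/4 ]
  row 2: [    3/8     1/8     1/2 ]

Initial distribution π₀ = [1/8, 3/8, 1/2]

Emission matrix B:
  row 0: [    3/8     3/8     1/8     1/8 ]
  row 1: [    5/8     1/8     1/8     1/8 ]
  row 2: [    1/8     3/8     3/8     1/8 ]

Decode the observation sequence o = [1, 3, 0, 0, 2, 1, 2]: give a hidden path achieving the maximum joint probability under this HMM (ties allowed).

t=0: δ = [4.688e-02, 4.688e-02, 1.875e-01]  (obs o_0=1)
t=1: δ = [8.789e-03, 3.662e-03, 1.172e-02]  ψ = [2, 0, 2]  (obs o_1=3)
t=2: δ = [1.648e-03, 3.433e-03, 7.324e-04]  ψ = [2, 0, 2]  (obs o_2=0)
t=3: δ = [4.828e-04, 8.047e-04, 1.073e-04]  ψ = [1, 1, 1]  (obs o_3=0)
t=4: δ = [3.772e-05, 3.772e-05, 7.544e-05]  ψ = [1, 0, 1]  (obs o_4=2)
t=5: δ = [1.061e-05, 2.947e-06, 1.414e-05]  ψ = [2, 0, 2]  (obs o_5=1)
t=6: δ = [6.630e-07, 8.288e-07, 2.652e-06]  ψ = [2, 0, 2]  (obs o_6=2)
backtrack: best end state = 2; path = [2, 0, 1, 1, 2, 2, 2]

path = [2, 0, 1, 1, 2, 2, 2]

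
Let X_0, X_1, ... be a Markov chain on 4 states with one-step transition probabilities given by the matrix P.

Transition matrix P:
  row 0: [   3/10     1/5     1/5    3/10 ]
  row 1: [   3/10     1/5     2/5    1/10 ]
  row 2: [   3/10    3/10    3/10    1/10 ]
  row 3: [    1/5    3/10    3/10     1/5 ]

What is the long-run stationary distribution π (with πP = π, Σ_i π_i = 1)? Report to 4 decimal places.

π = [0.2826, 0.2470, 0.2964, 0.1739]

Balance equations π_j = Σ_i π_i·P[i][j]:
  π_0 = 3/10·π_0 + 3/10·π_1 + 3/10·π_2 + 1/5·π_3
  π_1 = 1/5·π_0 + 1/5·π_1 + 3/10·π_2 + 3/10·π_3
  π_2 = 1/5·π_0 + 2/5·π_1 + 3/10·π_2 + 3/10·π_3
  normalize: π_0 + π_1 + π_2 + π_3 = 1
Solving the linear system gives exactly π = [13/46, 125/506, 75/253, 4/23].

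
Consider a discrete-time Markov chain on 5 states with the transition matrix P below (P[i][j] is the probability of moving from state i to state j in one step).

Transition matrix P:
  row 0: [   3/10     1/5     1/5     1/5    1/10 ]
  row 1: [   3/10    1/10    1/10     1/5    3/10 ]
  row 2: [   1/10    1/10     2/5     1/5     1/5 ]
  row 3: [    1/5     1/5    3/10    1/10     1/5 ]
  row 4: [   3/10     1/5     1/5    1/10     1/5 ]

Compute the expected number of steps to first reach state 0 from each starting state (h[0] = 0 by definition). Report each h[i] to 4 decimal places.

First-step conditioning: h[0] = 0; for i ≠ 0, h[i] = 1 + Σ_k P[i][k]·h[k].
  h[1] = 1 + 1/10·h[1] + 1/10·h[2] + 1/5·h[3] + 3/10·h[4]
  h[2] = 1 + 1/10·h[1] + 2/5·h[2] + 1/5·h[3] + 1/5·h[4]
  h[3] = 1 + 1/5·h[1] + 3/10·h[2] + 1/10·h[3] + 1/5·h[4]
  h[4] = 1 + 1/5·h[1] + 1/5·h[2] + 1/10·h[3] + 1/5·h[4]
Solving the 4×4 linear system over states ≠ 0 gives exactly h = [0, 8490/2033, 10900/2033, 510/107, 8600/2033] (h[0] = 0 is the target).

h = [0.0000, 4.1761, 5.3615, 4.7664, 4.2302]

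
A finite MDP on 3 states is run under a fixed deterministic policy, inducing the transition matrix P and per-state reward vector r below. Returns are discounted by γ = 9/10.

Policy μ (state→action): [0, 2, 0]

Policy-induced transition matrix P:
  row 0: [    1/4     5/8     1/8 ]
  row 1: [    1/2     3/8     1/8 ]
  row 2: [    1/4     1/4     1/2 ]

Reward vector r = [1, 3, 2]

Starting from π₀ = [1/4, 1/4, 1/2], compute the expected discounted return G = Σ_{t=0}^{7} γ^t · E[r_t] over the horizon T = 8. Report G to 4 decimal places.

t=0: π = [0.2500, 0.2500, 0.5000], E[r] = 2.0000, γ^t·E[r] = 2.000000, running G = 2.000000
t=1: π = [0.3125, 0.3750, 0.3125], E[r] = 2.0625, γ^t·E[r] = 1.856250, running G = 3.856250
t=2: π = [0.3438, 0.4141, 0.2422], E[r] = 2.0703, γ^t·E[r] = 1.676953, running G = 5.533203
t=3: π = [0.3535, 0.4307, 0.2158], E[r] = 2.0771, γ^t·E[r] = 1.514241, running G = 7.047444
t=4: π = [0.3577, 0.4364, 0.2059], E[r] = 2.0787, γ^t·E[r] = 1.363858, running G = 8.411303
t=5: π = [0.3591, 0.4387, 0.2022], E[r] = 2.0796, γ^t·E[r] = 1.227968, running G = 9.639271
t=6: π = [0.3597, 0.4395, 0.2008], E[r] = 2.0798, γ^t·E[r] = 1.105306, running G = 10.744577
t=7: π = [0.3599, 0.4398, 0.2003], E[r] = 2.0799, γ^t·E[r] = 0.994828, running G = 11.739405

G = 11.7394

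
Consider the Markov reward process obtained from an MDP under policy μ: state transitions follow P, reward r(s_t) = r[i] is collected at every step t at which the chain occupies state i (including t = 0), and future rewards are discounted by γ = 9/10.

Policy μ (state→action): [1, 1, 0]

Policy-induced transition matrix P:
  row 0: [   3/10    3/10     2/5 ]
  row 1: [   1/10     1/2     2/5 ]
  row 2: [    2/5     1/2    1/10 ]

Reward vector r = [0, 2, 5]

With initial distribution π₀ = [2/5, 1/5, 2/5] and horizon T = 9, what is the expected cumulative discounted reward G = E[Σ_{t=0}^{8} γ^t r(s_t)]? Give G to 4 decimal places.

t=0: π = [0.4000, 0.2000, 0.4000], E[r] = 2.4000, γ^t·E[r] = 2.400000, running G = 2.400000
t=1: π = [0.3000, 0.4200, 0.2800], E[r] = 2.2400, γ^t·E[r] = 2.016000, running G = 4.416000
t=2: π = [0.2440, 0.4400, 0.3160], E[r] = 2.4600, γ^t·E[r] = 1.992600, running G = 6.408600
t=3: π = [0.2436, 0.4512, 0.3052], E[r] = 2.4284, γ^t·E[r] = 1.770304, running G = 8.178904
t=4: π = [0.2403, 0.4513, 0.3084], E[r] = 2.4448, γ^t·E[r] = 1.604007, running G = 9.782911
t=5: π = [0.2406, 0.4519, 0.3075], E[r] = 2.4412, γ^t·E[r] = 1.441521, running G = 11.224431
t=6: π = [0.2404, 0.4519, 0.3078], E[r] = 2.4426, γ^t·E[r] = 1.298078, running G = 12.522509
t=7: π = [0.2404, 0.4519, 0.3077], E[r] = 2.4422, γ^t·E[r] = 1.168105, running G = 13.690614
t=8: π = [0.2404, 0.4519, 0.3077], E[r] = 2.4423, γ^t·E[r] = 1.051344, running G = 14.741958

G = 14.7420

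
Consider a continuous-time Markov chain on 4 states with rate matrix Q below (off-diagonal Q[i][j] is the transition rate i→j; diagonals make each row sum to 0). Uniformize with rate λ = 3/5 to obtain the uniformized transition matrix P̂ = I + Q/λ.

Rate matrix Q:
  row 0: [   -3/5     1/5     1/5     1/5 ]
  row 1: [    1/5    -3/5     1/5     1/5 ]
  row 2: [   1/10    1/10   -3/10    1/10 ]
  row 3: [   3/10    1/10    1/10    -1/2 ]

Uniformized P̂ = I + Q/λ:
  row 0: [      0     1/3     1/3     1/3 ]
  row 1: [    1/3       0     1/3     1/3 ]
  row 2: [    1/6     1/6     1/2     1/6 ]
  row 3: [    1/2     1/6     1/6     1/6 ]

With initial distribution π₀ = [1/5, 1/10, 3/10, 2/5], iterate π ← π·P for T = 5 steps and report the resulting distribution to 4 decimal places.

π = [0.2361, 0.1759, 0.3528, 0.2352]

t=0: π = [0.2000, 0.1000, 0.3000, 0.4000]
t=1: π = [0.2833, 0.1833, 0.3167, 0.2167]
t=2: π = [0.2222, 0.1833, 0.3500, 0.2444]
t=3: π = [0.2417, 0.1731, 0.3509, 0.2343]
t=4: π = [0.2333, 0.1781, 0.3528, 0.2358]
t=5: π = [0.2361, 0.1759, 0.3528, 0.2352]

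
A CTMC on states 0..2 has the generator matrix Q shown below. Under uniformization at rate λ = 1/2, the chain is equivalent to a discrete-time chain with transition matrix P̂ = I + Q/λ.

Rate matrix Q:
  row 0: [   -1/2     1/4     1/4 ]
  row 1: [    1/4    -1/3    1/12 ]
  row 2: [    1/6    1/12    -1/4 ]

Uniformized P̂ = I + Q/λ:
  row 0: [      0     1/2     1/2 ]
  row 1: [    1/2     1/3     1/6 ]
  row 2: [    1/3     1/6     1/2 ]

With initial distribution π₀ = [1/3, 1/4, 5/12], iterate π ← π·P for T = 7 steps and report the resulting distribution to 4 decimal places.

t=0: π = [0.3333, 0.2500, 0.4167]
t=1: π = [0.2639, 0.3194, 0.4167]
t=2: π = [0.2986, 0.3079, 0.3935]
t=3: π = [0.2851, 0.3175, 0.3974]
t=4: π = [0.2912, 0.3146, 0.3942]
t=5: π = [0.2887, 0.3162, 0.3951]
t=6: π = [0.2898, 0.3156, 0.3946]
t=7: π = [0.2893, 0.3159, 0.3948]

π = [0.2893, 0.3159, 0.3948]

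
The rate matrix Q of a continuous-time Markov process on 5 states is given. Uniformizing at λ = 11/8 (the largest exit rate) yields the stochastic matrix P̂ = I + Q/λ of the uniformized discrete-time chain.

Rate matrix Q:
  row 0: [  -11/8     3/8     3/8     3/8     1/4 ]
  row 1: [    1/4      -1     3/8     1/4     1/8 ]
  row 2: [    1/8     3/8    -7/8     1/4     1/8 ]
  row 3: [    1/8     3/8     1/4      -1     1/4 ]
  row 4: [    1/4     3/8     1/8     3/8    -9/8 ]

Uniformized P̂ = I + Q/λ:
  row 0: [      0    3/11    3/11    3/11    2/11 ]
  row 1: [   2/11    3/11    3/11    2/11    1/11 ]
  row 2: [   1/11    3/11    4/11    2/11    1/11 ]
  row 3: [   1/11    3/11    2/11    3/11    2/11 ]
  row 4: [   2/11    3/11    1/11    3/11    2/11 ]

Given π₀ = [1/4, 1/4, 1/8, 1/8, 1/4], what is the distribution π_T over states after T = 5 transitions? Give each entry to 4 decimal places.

t=0: π = [0.2500, 0.2500, 0.1250, 0.1250, 0.2500]
t=1: π = [0.1136, 0.2727, 0.2273, 0.2386, 0.1477]
t=2: π = [0.1188, 0.2727, 0.2448, 0.2273, 0.1364]
t=3: π = [0.1173, 0.2727, 0.2495, 0.2257, 0.1348]
t=4: π = [0.1173, 0.2727, 0.2504, 0.2252, 0.1343]
t=5: π = [0.1173, 0.2727, 0.2506, 0.2252, 0.1343]

π = [0.1173, 0.2727, 0.2506, 0.2252, 0.1343]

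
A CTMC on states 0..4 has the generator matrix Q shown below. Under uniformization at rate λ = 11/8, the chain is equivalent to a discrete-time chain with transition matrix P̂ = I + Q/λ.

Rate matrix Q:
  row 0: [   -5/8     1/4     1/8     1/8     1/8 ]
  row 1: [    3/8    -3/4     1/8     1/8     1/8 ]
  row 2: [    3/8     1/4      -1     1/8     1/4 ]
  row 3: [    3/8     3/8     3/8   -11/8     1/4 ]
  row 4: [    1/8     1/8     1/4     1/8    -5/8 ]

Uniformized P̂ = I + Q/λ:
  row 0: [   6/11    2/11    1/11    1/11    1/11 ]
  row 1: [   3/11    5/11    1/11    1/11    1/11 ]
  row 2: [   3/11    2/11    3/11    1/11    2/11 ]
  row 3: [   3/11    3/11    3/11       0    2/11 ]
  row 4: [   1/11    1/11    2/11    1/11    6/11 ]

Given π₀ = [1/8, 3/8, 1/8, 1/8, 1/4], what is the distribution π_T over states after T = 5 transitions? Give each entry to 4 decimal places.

t=0: π = [0.1250, 0.3750, 0.1250, 0.1250, 0.2500]
t=1: π = [0.2614, 0.2727, 0.1591, 0.0795, 0.2273]
t=2: π = [0.3027, 0.2428, 0.1550, 0.0837, 0.2159]
t=3: π = [0.3160, 0.2360, 0.1539, 0.0833, 0.2107]
t=4: π = [0.3206, 0.2346, 0.1532, 0.0833, 0.2083]
t=5: π = [0.3223, 0.2344, 0.1528, 0.0833, 0.2071]

π = [0.3223, 0.2344, 0.1528, 0.0833, 0.2071]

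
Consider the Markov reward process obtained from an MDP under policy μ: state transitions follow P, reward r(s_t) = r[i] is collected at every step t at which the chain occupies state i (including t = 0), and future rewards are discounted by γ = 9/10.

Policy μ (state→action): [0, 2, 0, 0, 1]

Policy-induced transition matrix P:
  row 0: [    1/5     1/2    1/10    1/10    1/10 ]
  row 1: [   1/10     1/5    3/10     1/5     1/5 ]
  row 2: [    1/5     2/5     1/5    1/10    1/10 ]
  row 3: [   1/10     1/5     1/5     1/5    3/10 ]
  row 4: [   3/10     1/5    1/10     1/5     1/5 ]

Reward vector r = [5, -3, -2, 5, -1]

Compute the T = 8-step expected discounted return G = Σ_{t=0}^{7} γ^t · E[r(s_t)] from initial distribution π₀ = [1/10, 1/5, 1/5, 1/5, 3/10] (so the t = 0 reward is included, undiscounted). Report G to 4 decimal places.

G = 1.5205

t=0: π = [0.1000, 0.2000, 0.2000, 0.2000, 0.3000], E[r] = 0.2000, γ^t·E[r] = 0.200000, running G = 0.200000
t=1: π = [0.1900, 0.2700, 0.1800, 0.1700, 0.1900], E[r] = 0.4400, γ^t·E[r] = 0.396000, running G = 0.596000
t=2: π = [0.1750, 0.2930, 0.1890, 0.1630, 0.1800], E[r] = 0.2530, γ^t·E[r] = 0.204930, running G = 0.800930
t=3: π = [0.1724, 0.2903, 0.1938, 0.1636, 0.1799], E[r] = 0.2416, γ^t·E[r] = 0.176126, running G = 0.977056
t=4: π = [0.1726, 0.2905, 0.1938, 0.1634, 0.1797], E[r] = 0.2411, γ^t·E[r] = 0.158199, running G = 1.135255
t=5: π = [0.1726, 0.2905, 0.1938, 0.1634, 0.1797], E[r] = 0.2408, γ^t·E[r] = 0.142186, running G = 1.277442
t=6: π = [0.1726, 0.2905, 0.1938, 0.1634, 0.1797], E[r] = 0.2407, γ^t·E[r] = 0.127936, running G = 1.405377
t=7: π = [0.1726, 0.2905, 0.1938, 0.1634, 0.1797], E[r] = 0.2407, γ^t·E[r] = 0.115141, running G = 1.520518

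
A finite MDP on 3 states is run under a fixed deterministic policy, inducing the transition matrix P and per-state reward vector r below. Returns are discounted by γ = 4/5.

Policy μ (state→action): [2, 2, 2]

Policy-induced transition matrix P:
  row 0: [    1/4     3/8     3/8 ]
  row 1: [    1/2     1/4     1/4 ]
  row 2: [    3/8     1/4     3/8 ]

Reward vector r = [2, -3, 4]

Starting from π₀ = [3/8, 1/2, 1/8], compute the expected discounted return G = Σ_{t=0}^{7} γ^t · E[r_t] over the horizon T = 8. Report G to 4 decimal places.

t=0: π = [0.3750, 0.5000, 0.1250], E[r] = -0.2500, γ^t·E[r] = -0.250000, running G = -0.250000
t=1: π = [0.3906, 0.2969, 0.3125], E[r] = 1.1406, γ^t·E[r] = 0.912500, running G = 0.662500
t=2: π = [0.3633, 0.2988, 0.3379], E[r] = 1.1816, γ^t·E[r] = 0.756250, running G = 1.418750
t=3: π = [0.3669, 0.2954, 0.3376], E[r] = 1.1982, γ^t·E[r] = 0.613500, running G = 2.032250
t=4: π = [0.3661, 0.2959, 0.3381], E[r] = 1.1968, γ^t·E[r] = 0.490213, running G = 2.522463
t=5: π = [0.3662, 0.2958, 0.3380], E[r] = 1.1972, γ^t·E[r] = 0.392314, running G = 2.914776
t=6: π = [0.3662, 0.2958, 0.3380], E[r] = 1.1972, γ^t·E[r] = 0.313831, running G = 3.228607
t=7: π = [0.3662, 0.2958, 0.3380], E[r] = 1.1972, γ^t·E[r] = 0.251068, running G = 3.479675

G = 3.4797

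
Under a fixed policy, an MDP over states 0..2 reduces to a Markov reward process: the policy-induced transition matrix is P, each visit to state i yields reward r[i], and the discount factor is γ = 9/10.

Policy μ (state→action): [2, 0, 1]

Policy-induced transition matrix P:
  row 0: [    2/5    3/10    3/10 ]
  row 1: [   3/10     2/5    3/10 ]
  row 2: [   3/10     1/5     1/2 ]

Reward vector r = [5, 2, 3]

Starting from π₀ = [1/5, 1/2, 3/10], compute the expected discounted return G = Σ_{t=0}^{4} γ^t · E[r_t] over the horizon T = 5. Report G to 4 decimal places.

t=0: π = [0.2000, 0.5000, 0.3000], E[r] = 2.9000, γ^t·E[r] = 2.900000, running G = 2.900000
t=1: π = [0.3200, 0.3200, 0.3600], E[r] = 3.3200, γ^t·E[r] = 2.988000, running G = 5.888000
t=2: π = [0.3320, 0.2960, 0.3720], E[r] = 3.3680, γ^t·E[r] = 2.728080, running G = 8.616080
t=3: π = [0.3332, 0.2924, 0.3744], E[r] = 3.3740, γ^t·E[r] = 2.459646, running G = 11.075726
t=4: π = [0.3333, 0.2918, 0.3749], E[r] = 3.3748, γ^t·E[r] = 2.214233, running G = 13.289959

G = 13.2900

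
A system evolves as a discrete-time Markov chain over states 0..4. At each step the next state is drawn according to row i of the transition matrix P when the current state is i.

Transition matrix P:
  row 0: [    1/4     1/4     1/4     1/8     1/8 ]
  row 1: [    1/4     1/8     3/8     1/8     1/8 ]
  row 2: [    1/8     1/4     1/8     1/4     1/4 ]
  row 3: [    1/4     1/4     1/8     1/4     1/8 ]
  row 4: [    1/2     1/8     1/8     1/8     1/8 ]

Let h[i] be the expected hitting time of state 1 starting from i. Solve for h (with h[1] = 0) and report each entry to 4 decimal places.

h = [4.3205, 0.0000, 4.3788, 4.3122, 4.8533]

First-step conditioning: h[1] = 0; for i ≠ 1, h[i] = 1 + Σ_k P[i][k]·h[k].
  h[0] = 1 + 1/4·h[0] + 1/4·h[2] + 1/8·h[3] + 1/8·h[4]
  h[2] = 1 + 1/8·h[0] + 1/8·h[2] + 1/4·h[3] + 1/4·h[4]
  h[3] = 1 + 1/4·h[0] + 1/8·h[2] + 1/4·h[3] + 1/8·h[4]
  h[4] = 1 + 1/2·h[0] + 1/8·h[2] + 1/8·h[3] + 1/8·h[4]
Solving the 4×4 linear system over states ≠ 1 gives exactly h = [4152/961, 0, 4208/961, 4144/961, 4664/961] (h[1] = 0 is the target).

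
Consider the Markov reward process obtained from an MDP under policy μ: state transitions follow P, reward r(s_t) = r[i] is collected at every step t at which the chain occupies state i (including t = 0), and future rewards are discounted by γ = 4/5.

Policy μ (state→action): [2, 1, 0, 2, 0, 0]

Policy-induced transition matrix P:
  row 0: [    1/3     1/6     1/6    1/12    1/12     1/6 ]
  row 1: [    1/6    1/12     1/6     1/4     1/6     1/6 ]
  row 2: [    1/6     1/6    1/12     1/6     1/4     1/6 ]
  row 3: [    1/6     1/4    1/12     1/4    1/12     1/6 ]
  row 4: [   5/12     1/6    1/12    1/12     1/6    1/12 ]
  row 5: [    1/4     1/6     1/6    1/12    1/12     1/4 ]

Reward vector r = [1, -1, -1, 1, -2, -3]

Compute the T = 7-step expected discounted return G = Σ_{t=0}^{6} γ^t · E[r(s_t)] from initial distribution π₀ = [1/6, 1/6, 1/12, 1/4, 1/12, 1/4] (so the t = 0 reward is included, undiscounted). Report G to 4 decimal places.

t=0: π = [0.1667, 0.1667, 0.0833, 0.2500, 0.0833, 0.2500], E[r] = -0.7500, γ^t·E[r] = -0.750000, running G = -0.750000
t=1: π = [0.2361, 0.1736, 0.1319, 0.1597, 0.1181, 0.1806], E[r] = -0.6875, γ^t·E[r] = -0.550000, running G = -1.300000
t=2: π = [0.2506, 0.1655, 0.1325, 0.1499, 0.1296, 0.1719], E[r] = -0.6725, γ^t·E[r] = -0.430370, running G = -1.730370
t=3: π = [0.2552, 0.1654, 0.1323, 0.1469, 0.1300, 0.1702], E[r] = -0.6662, γ^t·E[r] = -0.341086, running G = -2.071457
t=4: π = [0.2559, 0.1651, 0.1326, 0.1464, 0.1300, 0.1700], E[r] = -0.6654, γ^t·E[r] = -0.272568, running G = -2.344025
t=5: π = [0.2560, 0.1651, 0.1326, 0.1463, 0.1300, 0.1700], E[r] = -0.6655, γ^t·E[r] = -0.218055, running G = -2.562080
t=6: π = [0.2560, 0.1651, 0.1326, 0.1463, 0.1300, 0.1700], E[r] = -0.6654, γ^t·E[r] = -0.174443, running G = -2.736523

G = -2.7365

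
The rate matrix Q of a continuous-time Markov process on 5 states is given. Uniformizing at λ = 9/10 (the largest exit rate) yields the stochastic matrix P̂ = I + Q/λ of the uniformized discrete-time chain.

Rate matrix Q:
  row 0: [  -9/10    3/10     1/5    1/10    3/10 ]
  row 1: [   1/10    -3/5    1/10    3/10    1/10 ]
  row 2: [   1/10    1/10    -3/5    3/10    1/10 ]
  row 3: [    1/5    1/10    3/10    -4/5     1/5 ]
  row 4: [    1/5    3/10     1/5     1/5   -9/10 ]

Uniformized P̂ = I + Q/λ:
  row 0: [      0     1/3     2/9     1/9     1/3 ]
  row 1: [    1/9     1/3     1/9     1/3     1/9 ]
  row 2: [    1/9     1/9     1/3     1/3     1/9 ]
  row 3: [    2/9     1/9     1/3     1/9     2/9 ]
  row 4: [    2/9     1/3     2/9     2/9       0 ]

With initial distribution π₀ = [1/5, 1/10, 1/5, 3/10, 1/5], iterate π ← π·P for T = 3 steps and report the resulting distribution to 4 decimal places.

π = [0.1388, 0.2250, 0.2509, 0.2339, 0.1514]

t=0: π = [0.2000, 0.1000, 0.2000, 0.3000, 0.2000]
t=1: π = [0.1444, 0.2222, 0.2667, 0.2000, 0.1667]
t=2: π = [0.1358, 0.2296, 0.2494, 0.2383, 0.1469]
t=3: π = [0.1388, 0.2250, 0.2509, 0.2339, 0.1514]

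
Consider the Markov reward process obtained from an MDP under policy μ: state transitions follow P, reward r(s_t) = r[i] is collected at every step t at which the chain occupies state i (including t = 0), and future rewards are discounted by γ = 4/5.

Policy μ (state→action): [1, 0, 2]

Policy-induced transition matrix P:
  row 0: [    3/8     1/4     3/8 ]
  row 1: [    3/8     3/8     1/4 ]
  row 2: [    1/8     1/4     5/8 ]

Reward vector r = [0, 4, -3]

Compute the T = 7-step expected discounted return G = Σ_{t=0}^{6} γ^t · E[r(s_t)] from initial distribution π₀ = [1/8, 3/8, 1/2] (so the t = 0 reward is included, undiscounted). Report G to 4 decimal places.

t=0: π = [0.1250, 0.3750, 0.5000], E[r] = 0.0000, γ^t·E[r] = 0.000000, running G = 0.000000
t=1: π = [0.2500, 0.2969, 0.4531], E[r] = -0.1719, γ^t·E[r] = -0.137500, running G = -0.137500
t=2: π = [0.2617, 0.2871, 0.4512], E[r] = -0.2051, γ^t·E[r] = -0.131250, running G = -0.268750
t=3: π = [0.2622, 0.2859, 0.4519], E[r] = -0.2122, γ^t·E[r] = -0.108625, running G = -0.377375
t=4: π = [0.2620, 0.2857, 0.4522], E[r] = -0.2138, γ^t·E[r] = -0.087563, running G = -0.464938
t=5: π = [0.2619, 0.2857, 0.4523], E[r] = -0.2142, γ^t·E[r] = -0.070176, running G = -0.535114
t=6: π = [0.2619, 0.2857, 0.4524], E[r] = -0.2143, γ^t·E[r] = -0.056166, running G = -0.591279

G = -0.5913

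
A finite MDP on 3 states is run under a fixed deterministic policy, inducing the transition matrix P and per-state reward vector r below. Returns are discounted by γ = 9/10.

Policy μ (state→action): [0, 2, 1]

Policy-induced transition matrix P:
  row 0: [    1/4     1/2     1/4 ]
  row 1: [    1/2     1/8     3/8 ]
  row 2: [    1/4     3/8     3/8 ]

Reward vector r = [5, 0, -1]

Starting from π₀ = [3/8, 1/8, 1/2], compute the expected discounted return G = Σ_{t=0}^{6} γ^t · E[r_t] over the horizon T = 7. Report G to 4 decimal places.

t=0: π = [0.3750, 0.1250, 0.5000], E[r] = 1.3750, γ^t·E[r] = 1.375000, running G = 1.375000
t=1: π = [0.2813, 0.3906, 0.3281], E[r] = 1.0781, γ^t·E[r] = 0.970313, running G = 2.345313
t=2: π = [0.3477, 0.3125, 0.3398], E[r] = 1.3984, γ^t·E[r] = 1.132734, running G = 3.478047
t=3: π = [0.3281, 0.3403, 0.3315], E[r] = 1.3091, γ^t·E[r] = 0.954321, running G = 4.432368
t=4: π = [0.3351, 0.3309, 0.3340], E[r] = 1.3414, γ^t·E[r] = 0.880113, running G = 5.312480
t=5: π = [0.3327, 0.3342, 0.3331], E[r] = 1.3306, γ^t·E[r] = 0.785677, running G = 6.098157
t=6: π = [0.3335, 0.3331, 0.3334], E[r] = 1.3343, γ^t·E[r] = 0.709092, running G = 6.807250

G = 6.8072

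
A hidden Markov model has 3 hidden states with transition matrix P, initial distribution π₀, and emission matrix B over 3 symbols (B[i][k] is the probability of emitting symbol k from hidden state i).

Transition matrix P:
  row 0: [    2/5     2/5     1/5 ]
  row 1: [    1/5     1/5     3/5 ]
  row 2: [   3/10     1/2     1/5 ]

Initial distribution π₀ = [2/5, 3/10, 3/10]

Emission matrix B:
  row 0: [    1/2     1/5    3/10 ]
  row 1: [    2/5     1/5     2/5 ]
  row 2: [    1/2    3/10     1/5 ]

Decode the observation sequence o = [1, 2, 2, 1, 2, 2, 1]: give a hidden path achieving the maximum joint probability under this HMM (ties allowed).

t=0: δ = [8.000e-02, 6.000e-02, 9.000e-02]  (obs o_0=1)
t=1: δ = [9.600e-03, 1.800e-02, 7.200e-03]  ψ = [0, 2, 1]  (obs o_1=2)
t=2: δ = [1.152e-03, 1.536e-03, 2.160e-03]  ψ = [0, 0, 1]  (obs o_2=2)
t=3: δ = [1.296e-04, 2.160e-04, 2.765e-04]  ψ = [2, 2, 1]  (obs o_3=1)
t=4: δ = [2.488e-05, 5.530e-05, 2.592e-05]  ψ = [2, 2, 1]  (obs o_4=2)
t=5: δ = [3.318e-06, 5.184e-06, 6.636e-06]  ψ = [1, 2, 1]  (obs o_5=2)
t=6: δ = [3.981e-07, 6.636e-07, 9.331e-07]  ψ = [2, 2, 1]  (obs o_6=1)
backtrack: best end state = 2; path = [2, 1, 2, 1, 2, 1, 2]

path = [2, 1, 2, 1, 2, 1, 2]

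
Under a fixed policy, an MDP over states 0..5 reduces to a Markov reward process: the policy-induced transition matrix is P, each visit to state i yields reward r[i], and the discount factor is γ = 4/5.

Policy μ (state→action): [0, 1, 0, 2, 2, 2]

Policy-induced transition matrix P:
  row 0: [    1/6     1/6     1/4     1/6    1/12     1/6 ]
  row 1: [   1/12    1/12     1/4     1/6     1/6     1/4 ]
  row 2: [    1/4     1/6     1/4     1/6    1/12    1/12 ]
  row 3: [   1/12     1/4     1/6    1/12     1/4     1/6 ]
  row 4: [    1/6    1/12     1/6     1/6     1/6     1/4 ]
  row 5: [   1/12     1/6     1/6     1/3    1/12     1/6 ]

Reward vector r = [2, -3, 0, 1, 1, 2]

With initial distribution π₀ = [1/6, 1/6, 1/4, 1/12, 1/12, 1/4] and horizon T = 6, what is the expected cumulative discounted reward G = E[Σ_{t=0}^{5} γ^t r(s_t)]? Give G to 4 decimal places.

G = 1.7814

t=0: π = [0.1667, 0.1667, 0.2500, 0.0833, 0.0833, 0.2500], E[r] = 0.5000, γ^t·E[r] = 0.500000, running G = 0.500000
t=1: π = [0.1458, 0.1528, 0.2153, 0.2014, 0.1181, 0.1667], E[r] = 0.4861, γ^t·E[r] = 0.388889, running G = 0.888889
t=2: π = [0.1412, 0.1609, 0.2095, 0.1777, 0.1395, 0.1713], E[r] = 0.4595, γ^t·E[r] = 0.294074, running G = 1.182963
t=3: π = [0.1416, 0.1564, 0.2093, 0.1804, 0.1380, 0.1742], E[r] = 0.4808, γ^t·E[r] = 0.246173, running G = 1.429136
t=4: π = [0.1415, 0.1572, 0.2089, 0.1807, 0.1379, 0.1738], E[r] = 0.4777, γ^t·E[r] = 0.195651, running G = 1.624787
t=5: π = [0.1414, 0.1571, 0.2090, 0.1806, 0.1380, 0.1738], E[r] = 0.4778, γ^t·E[r] = 0.156565, running G = 1.781352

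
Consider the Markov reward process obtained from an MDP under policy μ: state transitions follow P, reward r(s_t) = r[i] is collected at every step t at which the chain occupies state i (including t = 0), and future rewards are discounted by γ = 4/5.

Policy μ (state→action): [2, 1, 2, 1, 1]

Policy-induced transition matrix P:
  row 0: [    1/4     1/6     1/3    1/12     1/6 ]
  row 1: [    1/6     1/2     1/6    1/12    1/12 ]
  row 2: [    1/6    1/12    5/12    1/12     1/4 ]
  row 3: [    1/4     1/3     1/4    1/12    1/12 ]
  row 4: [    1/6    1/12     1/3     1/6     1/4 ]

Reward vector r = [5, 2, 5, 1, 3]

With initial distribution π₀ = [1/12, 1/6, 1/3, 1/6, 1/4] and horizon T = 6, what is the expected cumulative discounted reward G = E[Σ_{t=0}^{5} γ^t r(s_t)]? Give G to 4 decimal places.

G = 13.0320

t=0: π = [0.0833, 0.1667, 0.3333, 0.1667, 0.2500], E[r] = 3.3333, γ^t·E[r] = 3.333333, running G = 3.333333
t=1: π = [0.1875, 0.2014, 0.3194, 0.1042, 0.1875], E[r] = 3.6042, γ^t·E[r] = 2.883333, running G = 6.216667
t=2: π = [0.1910, 0.2089, 0.3177, 0.0990, 0.1834], E[r] = 3.6105, γ^t·E[r] = 2.310741, running G = 8.527407
t=3: π = [0.1908, 0.2110, 0.3167, 0.0986, 0.1828], E[r] = 3.6069, γ^t·E[r] = 1.846716, running G = 10.374123
t=4: π = [0.1908, 0.2118, 0.3163, 0.0986, 0.1825], E[r] = 3.6053, γ^t·E[r] = 1.476731, running G = 11.850854
t=5: π = [0.1908, 0.2121, 0.3162, 0.0985, 0.1824], E[r] = 3.6047, γ^t·E[r] = 1.181188, running G = 13.032042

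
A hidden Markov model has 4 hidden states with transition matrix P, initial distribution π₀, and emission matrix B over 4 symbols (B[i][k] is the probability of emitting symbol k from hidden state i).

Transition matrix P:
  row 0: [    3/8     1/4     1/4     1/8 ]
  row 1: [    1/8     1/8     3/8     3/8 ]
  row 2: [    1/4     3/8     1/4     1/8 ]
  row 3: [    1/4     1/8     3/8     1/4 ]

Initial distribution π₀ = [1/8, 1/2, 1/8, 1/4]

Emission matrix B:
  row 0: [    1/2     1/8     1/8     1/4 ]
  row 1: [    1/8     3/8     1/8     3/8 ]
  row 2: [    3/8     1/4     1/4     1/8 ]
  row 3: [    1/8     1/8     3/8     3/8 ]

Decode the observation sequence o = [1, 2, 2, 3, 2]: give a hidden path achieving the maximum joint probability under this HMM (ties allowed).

t=0: δ = [1.562e-02, 1.875e-01, 3.125e-02, 3.125e-02]  (obs o_0=1)
t=1: δ = [2.930e-03, 2.930e-03, 1.758e-02, 2.637e-02]  ψ = [1, 1, 1, 1]  (obs o_1=2)
t=2: δ = [8.240e-04, 8.240e-04, 2.472e-03, 2.472e-03]  ψ = [3, 2, 3, 3]  (obs o_2=2)
t=3: δ = [1.545e-04, 3.476e-04, 1.159e-04, 2.317e-04]  ψ = [2, 2, 3, 3]  (obs o_3=3)
t=4: δ = [7.242e-06, 5.431e-06, 3.259e-05, 4.888e-05]  ψ = [0, 1, 1, 1]  (obs o_4=2)
backtrack: best end state = 3; path = [1, 3, 2, 1, 3]

path = [1, 3, 2, 1, 3]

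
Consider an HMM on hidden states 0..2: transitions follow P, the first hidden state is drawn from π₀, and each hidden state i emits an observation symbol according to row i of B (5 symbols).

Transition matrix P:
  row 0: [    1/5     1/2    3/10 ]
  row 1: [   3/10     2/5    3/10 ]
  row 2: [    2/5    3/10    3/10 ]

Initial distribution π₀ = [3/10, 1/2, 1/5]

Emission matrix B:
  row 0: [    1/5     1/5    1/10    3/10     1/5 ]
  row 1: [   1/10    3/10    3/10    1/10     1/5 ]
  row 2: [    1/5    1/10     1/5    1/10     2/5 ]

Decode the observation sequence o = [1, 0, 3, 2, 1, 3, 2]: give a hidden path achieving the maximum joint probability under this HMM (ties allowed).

path = [1, 2, 0, 1, 1, 0, 1]

t=0: δ = [6.000e-02, 1.500e-01, 2.000e-02]  (obs o_0=1)
t=1: δ = [9.000e-03, 6.000e-03, 9.000e-03]  ψ = [1, 1, 1]  (obs o_1=0)
t=2: δ = [1.080e-03, 4.500e-04, 2.700e-04]  ψ = [2, 0, 0]  (obs o_2=3)
t=3: δ = [2.160e-05, 1.620e-04, 6.480e-05]  ψ = [0, 0, 0]  (obs o_3=2)
t=4: δ = [9.720e-06, 1.944e-05, 4.860e-06]  ψ = [1, 1, 1]  (obs o_4=1)
t=5: δ = [1.750e-06, 7.776e-07, 5.832e-07]  ψ = [1, 1, 1]  (obs o_5=3)
t=6: δ = [3.499e-08, 2.624e-07, 1.050e-07]  ψ = [0, 0, 0]  (obs o_6=2)
backtrack: best end state = 1; path = [1, 2, 0, 1, 1, 0, 1]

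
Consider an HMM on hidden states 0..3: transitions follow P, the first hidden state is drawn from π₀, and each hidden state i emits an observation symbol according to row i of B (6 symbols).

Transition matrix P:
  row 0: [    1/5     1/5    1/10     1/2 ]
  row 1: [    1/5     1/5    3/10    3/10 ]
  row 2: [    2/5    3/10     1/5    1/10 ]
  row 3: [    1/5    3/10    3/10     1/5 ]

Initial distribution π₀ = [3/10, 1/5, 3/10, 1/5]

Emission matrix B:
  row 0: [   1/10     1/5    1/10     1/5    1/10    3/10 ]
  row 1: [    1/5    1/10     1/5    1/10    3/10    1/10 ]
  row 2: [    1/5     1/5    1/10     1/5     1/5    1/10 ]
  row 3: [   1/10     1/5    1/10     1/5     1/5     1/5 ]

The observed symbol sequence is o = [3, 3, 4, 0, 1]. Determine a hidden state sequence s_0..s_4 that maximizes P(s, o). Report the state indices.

t=0: δ = [6.000e-02, 2.000e-02, 6.000e-02, 4.000e-02]  (obs o_0=3)
t=1: δ = [4.800e-03, 1.800e-03, 2.400e-03, 6.000e-03]  ψ = [2, 2, 2, 0]  (obs o_1=3)
t=2: δ = [1.200e-04, 5.400e-04, 3.600e-04, 4.800e-04]  ψ = [3, 3, 3, 0]  (obs o_2=4)
t=3: δ = [1.440e-05, 2.880e-05, 3.240e-05, 1.620e-05]  ψ = [2, 3, 1, 1]  (obs o_3=0)
t=4: δ = [2.592e-06, 9.720e-07, 1.728e-06, 1.728e-06]  ψ = [2, 2, 1, 1]  (obs o_4=1)
backtrack: best end state = 0; path = [0, 3, 1, 2, 0]

path = [0, 3, 1, 2, 0]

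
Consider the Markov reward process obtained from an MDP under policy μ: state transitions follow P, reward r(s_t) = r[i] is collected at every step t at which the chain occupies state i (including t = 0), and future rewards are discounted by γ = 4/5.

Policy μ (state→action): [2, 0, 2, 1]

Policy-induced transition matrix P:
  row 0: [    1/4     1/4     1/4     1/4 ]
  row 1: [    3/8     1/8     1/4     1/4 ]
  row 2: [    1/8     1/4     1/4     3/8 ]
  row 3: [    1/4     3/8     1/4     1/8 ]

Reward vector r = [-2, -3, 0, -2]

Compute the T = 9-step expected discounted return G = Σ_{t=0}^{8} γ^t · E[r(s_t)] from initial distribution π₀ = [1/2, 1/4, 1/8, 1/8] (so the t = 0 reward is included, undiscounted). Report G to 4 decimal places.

G = -7.8142

t=0: π = [0.5000, 0.2500, 0.1250, 0.1250], E[r] = -2.0000, γ^t·E[r] = -2.000000, running G = -2.000000
t=1: π = [0.2656, 0.2344, 0.2500, 0.2500], E[r] = -1.7344, γ^t·E[r] = -1.387500, running G = -3.387500
t=2: π = [0.2480, 0.2520, 0.2500, 0.2500], E[r] = -1.7520, γ^t·E[r] = -1.121250, running G = -4.508750
t=3: π = [0.2502, 0.2498, 0.2500, 0.2500], E[r] = -1.7498, γ^t·E[r] = -0.895875, running G = -5.404625
t=4: π = [0.2500, 0.2500, 0.2500, 0.2500], E[r] = -1.7500, γ^t·E[r] = -0.716813, running G = -6.121438
t=5: π = [0.2500, 0.2500, 0.2500, 0.2500], E[r] = -1.7500, γ^t·E[r] = -0.573439, running G = -6.694876
t=6: π = [0.2500, 0.2500, 0.2500, 0.2500], E[r] = -1.7500, γ^t·E[r] = -0.458752, running G = -7.153628
t=7: π = [0.2500, 0.2500, 0.2500, 0.2500], E[r] = -1.7500, γ^t·E[r] = -0.367002, running G = -7.520630
t=8: π = [0.2500, 0.2500, 0.2500, 0.2500], E[r] = -1.7500, γ^t·E[r] = -0.293601, running G = -7.814231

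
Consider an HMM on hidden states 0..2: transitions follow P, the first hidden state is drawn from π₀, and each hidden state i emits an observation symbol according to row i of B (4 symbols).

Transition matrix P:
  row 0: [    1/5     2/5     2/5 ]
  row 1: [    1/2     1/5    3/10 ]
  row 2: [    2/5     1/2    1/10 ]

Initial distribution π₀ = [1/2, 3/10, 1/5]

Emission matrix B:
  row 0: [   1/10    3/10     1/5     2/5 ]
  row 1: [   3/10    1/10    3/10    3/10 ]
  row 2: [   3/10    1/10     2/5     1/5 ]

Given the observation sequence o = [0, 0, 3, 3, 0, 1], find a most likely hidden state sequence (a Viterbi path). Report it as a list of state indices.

path = [1, 2, 1, 0, 1, 0]

t=0: δ = [5.000e-02, 9.000e-02, 6.000e-02]  (obs o_0=0)
t=1: δ = [4.500e-03, 9.000e-03, 8.100e-03]  ψ = [1, 2, 1]  (obs o_1=0)
t=2: δ = [1.800e-03, 1.215e-03, 5.400e-04]  ψ = [1, 2, 1]  (obs o_2=3)
t=3: δ = [2.430e-04, 2.160e-04, 1.440e-04]  ψ = [1, 0, 0]  (obs o_3=3)
t=4: δ = [1.080e-05, 2.916e-05, 2.916e-05]  ψ = [1, 0, 0]  (obs o_4=0)
t=5: δ = [4.374e-06, 1.458e-06, 8.748e-07]  ψ = [1, 2, 1]  (obs o_5=1)
backtrack: best end state = 0; path = [1, 2, 1, 0, 1, 0]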